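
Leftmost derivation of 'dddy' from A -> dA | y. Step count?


Derivation: A => dA => ddA => dddA => dddy
Steps: 4


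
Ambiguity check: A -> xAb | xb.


balanced x^n…b^n: each string has a unique parse
Unambiguous


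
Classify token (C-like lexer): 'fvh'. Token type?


Pattern: letter/underscore followed by alphanumerics, not a keyword
Type: IDENTIFIER


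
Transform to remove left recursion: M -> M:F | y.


Left-recursive alternatives: M:F; non-recursive: y
Introduce M': M -> yM', M' -> :FM' | ε


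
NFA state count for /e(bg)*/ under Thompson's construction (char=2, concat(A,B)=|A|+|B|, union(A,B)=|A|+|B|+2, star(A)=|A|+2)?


Syntax tree has 3 char leaf(s), 0 union(s), 1 star(s)
chars contribute 3×2 = 6; each union adds +2; each star adds +2
Total: 6 + 0 + 2 = 8 states


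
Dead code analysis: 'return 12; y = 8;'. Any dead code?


statement follows a return and is unreachable
Dead: 'y = 8'


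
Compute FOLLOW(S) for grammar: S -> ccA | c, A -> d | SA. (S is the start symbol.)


$ ∈ FOLLOW(S). For each A -> αBβ: add FIRST(β)\{ε} to FOLLOW(B); if β nullable, add FOLLOW(A).
FOLLOW(S) = {$, c, d}


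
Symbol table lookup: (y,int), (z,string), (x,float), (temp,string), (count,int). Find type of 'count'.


Lookup 'count' → type int


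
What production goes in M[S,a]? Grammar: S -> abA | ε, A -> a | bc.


For [S, a]: 'a' ∈ FIRST(abA)
Entry: S -> abA


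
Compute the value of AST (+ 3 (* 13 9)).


Evaluate inner: (* 13 9) = 117
Evaluate root: (+ 3 117) = 120
Result: 120


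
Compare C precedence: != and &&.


'!=' is equality (level 6); '&&' is logical AND (level 2)
Higher level binds tighter
'!=' has higher precedence than '&&'


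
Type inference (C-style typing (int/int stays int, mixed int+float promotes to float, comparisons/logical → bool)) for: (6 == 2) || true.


Operand types: bool || bool
Rule: logical operators take bool operands and yield bool
Result type: bool


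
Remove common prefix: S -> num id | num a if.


Common prefix: 'num'
Factored: S -> num S', S' -> id | a if


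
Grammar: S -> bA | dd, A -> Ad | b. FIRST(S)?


Per alternative of S: FIRST(bA) = {b}; FIRST(dd) = {d}
FIRST(S) = {b, d}


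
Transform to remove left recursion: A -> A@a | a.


Left-recursive alternatives: A@a; non-recursive: a
Introduce A': A -> aA', A' -> @aA' | ε


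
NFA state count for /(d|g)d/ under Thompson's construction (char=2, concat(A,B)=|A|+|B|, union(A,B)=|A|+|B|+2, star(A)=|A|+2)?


Syntax tree has 3 char leaf(s), 1 union(s), 0 star(s)
chars contribute 3×2 = 6; each union adds +2; each star adds +2
Total: 6 + 2 + 0 = 8 states


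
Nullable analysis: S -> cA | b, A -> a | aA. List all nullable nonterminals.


A nonterminal is nullable iff some alternative derives ε (directly, or every symbol in it is nullable)
Nullable: {}


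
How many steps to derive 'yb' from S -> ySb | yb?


Derivation: S => yb
Steps: 1


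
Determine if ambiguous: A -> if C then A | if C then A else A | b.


dangling else: 'if C then if C then b else b' parses two ways
Ambiguous


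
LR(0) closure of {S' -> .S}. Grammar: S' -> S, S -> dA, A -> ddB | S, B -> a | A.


Start: S' -> .S
For each item with dot before a nonterminal B, add B -> .γ for every B-production
Closure: [S' -> .S, S -> .dA]


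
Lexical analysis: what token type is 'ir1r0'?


Pattern: letter/underscore followed by alphanumerics, not a keyword
Type: IDENTIFIER


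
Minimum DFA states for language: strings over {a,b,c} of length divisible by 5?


Track length mod 5: states 0..4, accept at 0
Minimal DFA: 5 states


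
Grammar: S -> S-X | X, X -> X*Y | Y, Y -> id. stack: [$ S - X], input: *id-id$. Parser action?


'*' can extend X; shift to build X -> X*Y
Action: shift


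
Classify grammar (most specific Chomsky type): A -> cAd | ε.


Single nonterminal LHS, but c^n d^n is not regular
Classification: Type 2 (Context-Free)


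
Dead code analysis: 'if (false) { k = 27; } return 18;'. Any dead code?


condition is constant false, so the whole block is unreachable
Dead: 'if (false) { k = 27; }'


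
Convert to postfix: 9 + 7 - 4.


Left to right (same or higher precedence on left)
Postfix: 9 7 + 4 -


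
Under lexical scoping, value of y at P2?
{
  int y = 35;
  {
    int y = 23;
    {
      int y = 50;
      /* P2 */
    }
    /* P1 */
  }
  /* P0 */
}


y declared in the same block as P2
y = 50


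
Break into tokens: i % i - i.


Scan left to right, longest-match per lexeme
Tokens: ID(i), OP(%), ID(i), OP(-), ID(i)


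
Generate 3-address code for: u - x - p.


Break into single-operator statements:
t1 = u - x
t2 = t1 - p


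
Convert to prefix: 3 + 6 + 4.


left-to-right (same/higher precedence on left): tree is (+ (+ 3 6) 4)
Prefix: + + 3 6 4


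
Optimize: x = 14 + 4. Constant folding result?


14 + 4 = 18 at compile time
Optimized: x = 18


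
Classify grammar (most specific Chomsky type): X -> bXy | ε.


Single nonterminal LHS, but b^n y^n is not regular
Classification: Type 2 (Context-Free)


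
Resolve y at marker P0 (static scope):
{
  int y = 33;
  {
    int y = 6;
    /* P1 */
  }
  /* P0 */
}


y declared in the same block as P0
y = 33


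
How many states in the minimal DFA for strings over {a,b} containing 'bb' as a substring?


KMP-style automaton: 2 progress states + 1 absorbing accept = 3
Minimal DFA: 3 states


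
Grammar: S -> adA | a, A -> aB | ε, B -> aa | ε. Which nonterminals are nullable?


A nonterminal is nullable iff some alternative derives ε (directly, or every symbol in it is nullable)
Nullable: {A, B}


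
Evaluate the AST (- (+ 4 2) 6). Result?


Evaluate inner: (+ 4 2) = 6
Evaluate root: (- 6 6) = 0
Result: 0


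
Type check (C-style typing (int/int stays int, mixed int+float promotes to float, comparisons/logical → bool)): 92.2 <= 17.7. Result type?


Operand types: float <= float
Rule: comparison yields bool
Result type: bool


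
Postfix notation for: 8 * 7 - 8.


Left to right (same or higher precedence on left)
Postfix: 8 7 * 8 -


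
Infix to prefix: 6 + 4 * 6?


'*' binds tighter: tree is (+ 6 (* 4 6))
Prefix: + 6 * 4 6


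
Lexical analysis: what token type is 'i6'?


Pattern: letter/underscore followed by alphanumerics, not a keyword
Type: IDENTIFIER


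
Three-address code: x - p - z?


Break into single-operator statements:
t1 = x - p
t2 = t1 - z


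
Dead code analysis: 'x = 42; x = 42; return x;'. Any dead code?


first assignment to x is overwritten before any read
Dead: 'x = 42'


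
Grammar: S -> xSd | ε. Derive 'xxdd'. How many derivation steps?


Derivation: S => xSd => xxSdd => xxdd
Steps: 3


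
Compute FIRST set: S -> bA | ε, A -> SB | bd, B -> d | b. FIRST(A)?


Per alternative of A: FIRST(SB) = {b, d}; FIRST(bd) = {b}
FIRST(A) = {b, d}


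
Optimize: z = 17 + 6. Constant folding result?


17 + 6 = 23 at compile time
Optimized: z = 23


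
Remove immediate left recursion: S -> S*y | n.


Left-recursive alternatives: S*y; non-recursive: n
Introduce S': S -> nS', S' -> *yS' | ε


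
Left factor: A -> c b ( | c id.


Common prefix: 'c'
Factored: A -> c A', A' -> b ( | id


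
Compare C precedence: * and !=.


'*' is multiplicative (level 10); '!=' is equality (level 6)
Higher level binds tighter
'*' has higher precedence than '!='


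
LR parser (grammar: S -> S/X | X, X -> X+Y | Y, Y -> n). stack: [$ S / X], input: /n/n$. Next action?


handle 'S/X' on top; lookahead ∈ FOLLOW(S) = {/, $}
Action: reduce (S -> S/X)


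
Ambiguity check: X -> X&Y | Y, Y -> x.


precedence layered via separate nonterminal Y: deterministic
Unambiguous


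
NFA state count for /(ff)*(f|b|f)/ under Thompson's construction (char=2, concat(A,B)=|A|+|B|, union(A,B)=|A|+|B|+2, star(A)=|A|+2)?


Syntax tree has 5 char leaf(s), 2 union(s), 1 star(s)
chars contribute 5×2 = 10; each union adds +2; each star adds +2
Total: 10 + 4 + 2 = 16 states


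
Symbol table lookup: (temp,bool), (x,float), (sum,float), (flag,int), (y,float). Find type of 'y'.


Lookup 'y' → type float


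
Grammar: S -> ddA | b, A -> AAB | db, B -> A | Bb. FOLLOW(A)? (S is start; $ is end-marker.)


$ ∈ FOLLOW(S). For each A -> αBβ: add FIRST(β)\{ε} to FOLLOW(B); if β nullable, add FOLLOW(A).
FOLLOW(A) = {$, b, d}


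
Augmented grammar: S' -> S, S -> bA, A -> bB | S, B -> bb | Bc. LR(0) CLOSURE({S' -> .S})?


Start: S' -> .S
For each item with dot before a nonterminal B, add B -> .γ for every B-production
Closure: [S' -> .S, S -> .bA]


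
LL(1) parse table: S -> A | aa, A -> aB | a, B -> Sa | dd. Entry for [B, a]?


For [B, a]: 'a' ∈ FIRST(Sa)
Entry: B -> Sa


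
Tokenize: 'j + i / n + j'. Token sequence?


Scan left to right, longest-match per lexeme
Tokens: ID(j), OP(+), ID(i), OP(/), ID(n), OP(+), ID(j)


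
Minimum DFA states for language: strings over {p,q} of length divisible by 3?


Track length mod 3: states 0..2, accept at 0
Minimal DFA: 3 states


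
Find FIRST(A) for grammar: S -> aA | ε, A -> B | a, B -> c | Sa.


Per alternative of A: FIRST(B) = {a, c}; FIRST(a) = {a}
FIRST(A) = {a, c}


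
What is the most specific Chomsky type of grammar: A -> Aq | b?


Left-linear: every RHS is a terminal or one nonterminal followed by a terminal
Classification: Type 3 (Regular)


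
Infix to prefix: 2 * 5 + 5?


left-to-right (same/higher precedence on left): tree is (+ (* 2 5) 5)
Prefix: + * 2 5 5


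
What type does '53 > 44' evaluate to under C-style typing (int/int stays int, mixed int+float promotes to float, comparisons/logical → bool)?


Operand types: int > int
Rule: comparison yields bool
Result type: bool


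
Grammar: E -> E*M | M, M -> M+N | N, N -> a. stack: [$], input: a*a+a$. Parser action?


no handle on stack; shift 'a'
Action: shift


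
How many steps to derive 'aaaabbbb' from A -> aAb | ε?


Derivation: A => aAb => aaAbb => aaaAbbb => aaaaAbbbb => aaaabbbb
Steps: 5


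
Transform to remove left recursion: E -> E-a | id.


Left-recursive alternatives: E-a; non-recursive: id
Introduce E': E -> idE', E' -> -aE' | ε


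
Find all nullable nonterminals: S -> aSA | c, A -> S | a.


A nonterminal is nullable iff some alternative derives ε (directly, or every symbol in it is nullable)
Nullable: {}


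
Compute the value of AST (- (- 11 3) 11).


Evaluate inner: (- 11 3) = 8
Evaluate root: (- 8 11) = -3
Result: -3


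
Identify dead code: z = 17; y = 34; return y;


z is assigned but never read
Dead: 'z = 17'


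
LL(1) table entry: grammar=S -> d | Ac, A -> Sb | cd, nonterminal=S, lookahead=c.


For [S, c]: 'c' ∈ FIRST(Ac)
Entry: S -> Ac


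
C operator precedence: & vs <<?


'<<' is shift (level 8); '&' is bitwise AND (level 5)
Higher level binds tighter
'<<' has higher precedence than '&'


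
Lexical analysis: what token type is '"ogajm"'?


Pattern: double-quoted sequence
Type: STRING_LITERAL


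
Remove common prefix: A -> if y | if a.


Common prefix: 'if'
Factored: A -> if A', A' -> y | a


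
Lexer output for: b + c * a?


Scan left to right, longest-match per lexeme
Tokens: ID(b), OP(+), ID(c), OP(*), ID(a)


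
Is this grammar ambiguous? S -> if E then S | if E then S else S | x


dangling else: 'if E then if E then x else x' parses two ways
Ambiguous


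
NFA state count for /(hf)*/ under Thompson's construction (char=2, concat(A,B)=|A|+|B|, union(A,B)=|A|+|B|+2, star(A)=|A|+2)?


Syntax tree has 2 char leaf(s), 0 union(s), 1 star(s)
chars contribute 2×2 = 4; each union adds +2; each star adds +2
Total: 4 + 0 + 2 = 6 states


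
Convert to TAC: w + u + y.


Break into single-operator statements:
t1 = w + u
t2 = t1 + y


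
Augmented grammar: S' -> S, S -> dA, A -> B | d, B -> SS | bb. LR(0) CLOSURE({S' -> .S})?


Start: S' -> .S
For each item with dot before a nonterminal B, add B -> .γ for every B-production
Closure: [S' -> .S, S -> .dA]


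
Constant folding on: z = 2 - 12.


2 - 12 = -10 at compile time
Optimized: z = -10


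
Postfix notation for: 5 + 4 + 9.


Left to right (same or higher precedence on left)
Postfix: 5 4 + 9 +


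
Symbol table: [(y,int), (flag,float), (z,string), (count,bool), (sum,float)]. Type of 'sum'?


Lookup 'sum' → type float


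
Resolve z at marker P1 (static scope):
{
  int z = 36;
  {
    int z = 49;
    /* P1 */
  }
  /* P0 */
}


z declared in the same block as P1
z = 49


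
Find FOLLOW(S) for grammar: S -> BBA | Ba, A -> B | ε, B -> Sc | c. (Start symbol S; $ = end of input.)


$ ∈ FOLLOW(S). For each A -> αBβ: add FIRST(β)\{ε} to FOLLOW(B); if β nullable, add FOLLOW(A).
FOLLOW(S) = {$, c}


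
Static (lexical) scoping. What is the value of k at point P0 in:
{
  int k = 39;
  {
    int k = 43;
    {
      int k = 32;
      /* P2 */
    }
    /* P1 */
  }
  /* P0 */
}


k declared in the same block as P0
k = 39


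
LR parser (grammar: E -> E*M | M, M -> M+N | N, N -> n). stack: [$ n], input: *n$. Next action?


'n' on top is the handle for N -> n
Action: reduce (N -> n)


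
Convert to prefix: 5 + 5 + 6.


left-to-right (same/higher precedence on left): tree is (+ (+ 5 5) 6)
Prefix: + + 5 5 6


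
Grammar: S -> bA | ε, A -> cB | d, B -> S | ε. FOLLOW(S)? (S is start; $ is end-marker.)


$ ∈ FOLLOW(S). For each A -> αBβ: add FIRST(β)\{ε} to FOLLOW(B); if β nullable, add FOLLOW(A).
FOLLOW(S) = {$}


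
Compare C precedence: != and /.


'/' is multiplicative (level 10); '!=' is equality (level 6)
Higher level binds tighter
'/' has higher precedence than '!='


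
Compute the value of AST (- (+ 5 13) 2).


Evaluate inner: (+ 5 13) = 18
Evaluate root: (- 18 2) = 16
Result: 16


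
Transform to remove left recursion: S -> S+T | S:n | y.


Left-recursive alternatives: S+T, S:n; non-recursive: y
Introduce S': S -> yS', S' -> +TS' | :nS' | ε


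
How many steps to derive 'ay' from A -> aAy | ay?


Derivation: A => ay
Steps: 1


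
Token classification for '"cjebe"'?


Pattern: double-quoted sequence
Type: STRING_LITERAL


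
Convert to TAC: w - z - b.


Break into single-operator statements:
t1 = w - z
t2 = t1 - b


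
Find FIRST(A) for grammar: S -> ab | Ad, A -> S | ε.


Per alternative of A: FIRST(S) = {a, d}; FIRST(ε) = {ε}
FIRST(A) = {a, d, ε}


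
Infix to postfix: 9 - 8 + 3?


Left to right (same or higher precedence on left)
Postfix: 9 8 - 3 +


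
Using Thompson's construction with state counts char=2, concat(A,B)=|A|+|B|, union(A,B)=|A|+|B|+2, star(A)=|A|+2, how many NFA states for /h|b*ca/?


Syntax tree has 4 char leaf(s), 1 union(s), 1 star(s)
chars contribute 4×2 = 8; each union adds +2; each star adds +2
Total: 8 + 2 + 2 = 12 states


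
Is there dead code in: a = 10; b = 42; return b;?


a is assigned but never read
Dead: 'a = 10'


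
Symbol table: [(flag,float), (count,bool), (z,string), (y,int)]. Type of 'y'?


Lookup 'y' → type int


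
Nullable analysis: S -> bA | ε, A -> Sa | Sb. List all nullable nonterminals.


A nonterminal is nullable iff some alternative derives ε (directly, or every symbol in it is nullable)
Nullable: {S}


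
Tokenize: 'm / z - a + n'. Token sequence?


Scan left to right, longest-match per lexeme
Tokens: ID(m), OP(/), ID(z), OP(-), ID(a), OP(+), ID(n)


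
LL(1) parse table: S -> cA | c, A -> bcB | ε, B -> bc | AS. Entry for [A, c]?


For [A, c]: ε is nullable and 'c' ∈ FOLLOW(A)
Entry: A -> ε


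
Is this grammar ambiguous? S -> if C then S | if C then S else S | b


dangling else: 'if C then if C then b else b' parses two ways
Ambiguous


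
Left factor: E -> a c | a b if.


Common prefix: 'a'
Factored: E -> a E', E' -> c | b if


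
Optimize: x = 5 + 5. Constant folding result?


5 + 5 = 10 at compile time
Optimized: x = 10


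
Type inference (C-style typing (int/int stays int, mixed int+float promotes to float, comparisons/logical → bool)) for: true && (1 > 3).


Operand types: bool && bool
Rule: logical operators take bool operands and yield bool
Result type: bool


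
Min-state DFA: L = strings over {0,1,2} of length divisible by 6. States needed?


Track length mod 6: states 0..5, accept at 0
Minimal DFA: 6 states


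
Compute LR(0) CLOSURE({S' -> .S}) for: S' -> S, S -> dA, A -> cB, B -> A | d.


Start: S' -> .S
For each item with dot before a nonterminal B, add B -> .γ for every B-production
Closure: [S' -> .S, S -> .dA]


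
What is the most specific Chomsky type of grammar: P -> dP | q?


Right-linear: every RHS is a terminal or a terminal followed by one nonterminal
Classification: Type 3 (Regular)


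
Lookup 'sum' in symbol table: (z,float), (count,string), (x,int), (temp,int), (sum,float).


Lookup 'sum' → type float


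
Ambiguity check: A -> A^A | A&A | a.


'a^a&a' has two parse trees (no precedence encoded between ^ and &)
Ambiguous


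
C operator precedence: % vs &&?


'%' is multiplicative (level 10); '&&' is logical AND (level 2)
Higher level binds tighter
'%' has higher precedence than '&&'


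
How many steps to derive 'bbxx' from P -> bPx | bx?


Derivation: P => bPx => bbxx
Steps: 2


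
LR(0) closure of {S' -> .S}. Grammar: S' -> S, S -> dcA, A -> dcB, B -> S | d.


Start: S' -> .S
For each item with dot before a nonterminal B, add B -> .γ for every B-production
Closure: [S' -> .S, S -> .dcA]


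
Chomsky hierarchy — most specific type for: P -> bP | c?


Right-linear: every RHS is a terminal or a terminal followed by one nonterminal
Classification: Type 3 (Regular)


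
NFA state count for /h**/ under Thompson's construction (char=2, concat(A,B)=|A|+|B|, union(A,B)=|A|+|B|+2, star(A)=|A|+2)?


Syntax tree has 1 char leaf(s), 0 union(s), 2 star(s)
chars contribute 1×2 = 2; each union adds +2; each star adds +2
Total: 2 + 0 + 4 = 6 states


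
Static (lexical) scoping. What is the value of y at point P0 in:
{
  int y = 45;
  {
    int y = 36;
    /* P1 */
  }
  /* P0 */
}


y declared in the same block as P0
y = 45


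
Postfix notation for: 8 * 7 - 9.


Left to right (same or higher precedence on left)
Postfix: 8 7 * 9 -


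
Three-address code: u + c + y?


Break into single-operator statements:
t1 = u + c
t2 = t1 + y


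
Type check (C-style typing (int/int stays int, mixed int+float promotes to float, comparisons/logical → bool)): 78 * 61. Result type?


Operand types: int * int
Rule: mixed int/float promotes to float; int/int stays int
Result type: int


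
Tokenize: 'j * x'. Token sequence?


Scan left to right, longest-match per lexeme
Tokens: ID(j), OP(*), ID(x)


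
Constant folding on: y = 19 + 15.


19 + 15 = 34 at compile time
Optimized: y = 34


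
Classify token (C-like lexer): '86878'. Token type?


Pattern: digits only
Type: INTEGER_LITERAL


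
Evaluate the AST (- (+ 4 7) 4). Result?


Evaluate inner: (+ 4 7) = 11
Evaluate root: (- 11 4) = 7
Result: 7


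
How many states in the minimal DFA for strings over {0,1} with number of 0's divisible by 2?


Track (count of 0) mod 2: states 0..1, accept at 0
Minimal DFA: 2 states


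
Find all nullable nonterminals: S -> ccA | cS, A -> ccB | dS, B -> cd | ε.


A nonterminal is nullable iff some alternative derives ε (directly, or every symbol in it is nullable)
Nullable: {B}


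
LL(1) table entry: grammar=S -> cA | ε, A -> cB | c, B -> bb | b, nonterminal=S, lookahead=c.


For [S, c]: 'c' ∈ FIRST(cA)
Entry: S -> cA


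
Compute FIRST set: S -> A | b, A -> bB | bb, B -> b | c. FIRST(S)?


Per alternative of S: FIRST(A) = {b}; FIRST(b) = {b}
FIRST(S) = {b}


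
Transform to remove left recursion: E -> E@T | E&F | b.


Left-recursive alternatives: E@T, E&F; non-recursive: b
Introduce E': E -> bE', E' -> @TE' | &FE' | ε


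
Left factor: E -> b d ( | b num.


Common prefix: 'b'
Factored: E -> b E', E' -> d ( | num


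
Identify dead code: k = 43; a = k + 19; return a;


k is read by a's definition; a is returned
No dead code


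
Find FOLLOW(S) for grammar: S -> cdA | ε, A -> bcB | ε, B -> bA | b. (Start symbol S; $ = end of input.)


$ ∈ FOLLOW(S). For each A -> αBβ: add FIRST(β)\{ε} to FOLLOW(B); if β nullable, add FOLLOW(A).
FOLLOW(S) = {$}


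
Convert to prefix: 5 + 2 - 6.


left-to-right (same/higher precedence on left): tree is (- (+ 5 2) 6)
Prefix: - + 5 2 6


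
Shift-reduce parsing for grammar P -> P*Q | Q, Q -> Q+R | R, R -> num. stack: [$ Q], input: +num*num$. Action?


shift '+' to continue Q -> Q+R
Action: shift


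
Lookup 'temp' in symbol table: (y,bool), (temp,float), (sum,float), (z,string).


Lookup 'temp' → type float


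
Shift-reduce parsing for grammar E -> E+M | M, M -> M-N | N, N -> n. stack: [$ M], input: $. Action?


lookahead ∉ {-} so M won't extend; reduce E -> M
Action: reduce (E -> M)


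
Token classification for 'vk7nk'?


Pattern: letter/underscore followed by alphanumerics, not a keyword
Type: IDENTIFIER


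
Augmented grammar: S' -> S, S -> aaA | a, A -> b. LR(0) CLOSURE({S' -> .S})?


Start: S' -> .S
For each item with dot before a nonterminal B, add B -> .γ for every B-production
Closure: [S' -> .S, S -> .aaA, S -> .a]


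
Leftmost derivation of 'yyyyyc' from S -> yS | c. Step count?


Derivation: S => yS => yyS => yyyS => yyyyS => yyyyyS => yyyyyc
Steps: 6


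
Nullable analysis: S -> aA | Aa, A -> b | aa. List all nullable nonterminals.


A nonterminal is nullable iff some alternative derives ε (directly, or every symbol in it is nullable)
Nullable: {}


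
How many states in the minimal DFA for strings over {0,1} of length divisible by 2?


Track length mod 2: states 0..1, accept at 0
Minimal DFA: 2 states


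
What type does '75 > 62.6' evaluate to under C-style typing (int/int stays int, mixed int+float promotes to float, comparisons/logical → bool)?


Operand types: int > float
Rule: comparison yields bool
Result type: bool


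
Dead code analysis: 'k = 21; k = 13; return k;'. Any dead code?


first assignment to k is overwritten before any read
Dead: 'k = 21'


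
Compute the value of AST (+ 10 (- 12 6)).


Evaluate inner: (- 12 6) = 6
Evaluate root: (+ 10 6) = 16
Result: 16


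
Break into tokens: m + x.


Scan left to right, longest-match per lexeme
Tokens: ID(m), OP(+), ID(x)


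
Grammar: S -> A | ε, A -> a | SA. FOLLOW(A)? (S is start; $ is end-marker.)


$ ∈ FOLLOW(S). For each A -> αBβ: add FIRST(β)\{ε} to FOLLOW(B); if β nullable, add FOLLOW(A).
FOLLOW(A) = {$, a}


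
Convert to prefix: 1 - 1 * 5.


'*' binds tighter: tree is (- 1 (* 1 5))
Prefix: - 1 * 1 5


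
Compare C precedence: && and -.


'-' is additive (level 9); '&&' is logical AND (level 2)
Higher level binds tighter
'-' has higher precedence than '&&'


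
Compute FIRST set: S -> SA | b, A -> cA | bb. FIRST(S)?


Per alternative of S: FIRST(SA) = {b}; FIRST(b) = {b}
FIRST(S) = {b}


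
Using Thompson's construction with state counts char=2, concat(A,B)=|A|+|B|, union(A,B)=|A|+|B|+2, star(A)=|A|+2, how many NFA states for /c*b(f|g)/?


Syntax tree has 4 char leaf(s), 1 union(s), 1 star(s)
chars contribute 4×2 = 8; each union adds +2; each star adds +2
Total: 8 + 2 + 2 = 12 states


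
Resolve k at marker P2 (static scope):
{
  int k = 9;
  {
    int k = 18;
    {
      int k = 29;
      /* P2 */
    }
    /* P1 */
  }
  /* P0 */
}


k declared in the same block as P2
k = 29


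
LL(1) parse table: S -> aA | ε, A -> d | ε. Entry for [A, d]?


For [A, d]: 'd' ∈ FIRST(d)
Entry: A -> d


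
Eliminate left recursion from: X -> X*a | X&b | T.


Left-recursive alternatives: X*a, X&b; non-recursive: T
Introduce X': X -> TX', X' -> *aX' | &bX' | ε


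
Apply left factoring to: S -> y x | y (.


Common prefix: 'y'
Factored: S -> y S', S' -> x | (


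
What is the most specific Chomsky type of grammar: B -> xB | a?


Right-linear: every RHS is a terminal or a terminal followed by one nonterminal
Classification: Type 3 (Regular)


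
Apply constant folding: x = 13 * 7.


13 * 7 = 91 at compile time
Optimized: x = 91


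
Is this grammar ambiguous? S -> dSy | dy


balanced d^n…y^n: each string has a unique parse
Unambiguous


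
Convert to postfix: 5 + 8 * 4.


* has higher precedence, evaluate 8*4 first
Postfix: 5 8 4 * +


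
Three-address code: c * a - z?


Break into single-operator statements:
t1 = c * a
t2 = t1 - z


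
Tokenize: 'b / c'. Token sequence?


Scan left to right, longest-match per lexeme
Tokens: ID(b), OP(/), ID(c)


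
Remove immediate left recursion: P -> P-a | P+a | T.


Left-recursive alternatives: P-a, P+a; non-recursive: T
Introduce P': P -> TP', P' -> -aP' | +aP' | ε


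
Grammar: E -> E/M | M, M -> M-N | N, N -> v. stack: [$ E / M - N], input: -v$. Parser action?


handle 'M-N' on top
Action: reduce (M -> M-N)


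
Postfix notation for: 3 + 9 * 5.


* has higher precedence, evaluate 9*5 first
Postfix: 3 9 5 * +


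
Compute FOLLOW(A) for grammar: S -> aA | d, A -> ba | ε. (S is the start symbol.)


$ ∈ FOLLOW(S). For each A -> αBβ: add FIRST(β)\{ε} to FOLLOW(B); if β nullable, add FOLLOW(A).
FOLLOW(A) = {$}


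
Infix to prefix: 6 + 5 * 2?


'*' binds tighter: tree is (+ 6 (* 5 2))
Prefix: + 6 * 5 2


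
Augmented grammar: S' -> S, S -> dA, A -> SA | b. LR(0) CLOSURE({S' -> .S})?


Start: S' -> .S
For each item with dot before a nonterminal B, add B -> .γ for every B-production
Closure: [S' -> .S, S -> .dA]


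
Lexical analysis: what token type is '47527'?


Pattern: digits only
Type: INTEGER_LITERAL


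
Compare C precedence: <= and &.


'<=' is relational (level 7); '&' is bitwise AND (level 5)
Higher level binds tighter
'<=' has higher precedence than '&'


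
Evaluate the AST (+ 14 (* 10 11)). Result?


Evaluate inner: (* 10 11) = 110
Evaluate root: (+ 14 110) = 124
Result: 124


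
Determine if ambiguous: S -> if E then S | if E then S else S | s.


dangling else: 'if E then if E then s else s' parses two ways
Ambiguous


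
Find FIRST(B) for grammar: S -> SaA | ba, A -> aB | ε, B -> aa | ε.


Per alternative of B: FIRST(aa) = {a}; FIRST(ε) = {ε}
FIRST(B) = {a, ε}


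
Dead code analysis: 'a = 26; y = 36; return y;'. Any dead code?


a is assigned but never read
Dead: 'a = 26'


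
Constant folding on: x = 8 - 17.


8 - 17 = -9 at compile time
Optimized: x = -9


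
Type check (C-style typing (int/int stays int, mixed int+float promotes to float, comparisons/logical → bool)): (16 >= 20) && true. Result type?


Operand types: bool && bool
Rule: logical operators take bool operands and yield bool
Result type: bool


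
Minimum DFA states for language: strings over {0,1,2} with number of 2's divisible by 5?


Track (count of 2) mod 5: states 0..4, accept at 0
Minimal DFA: 5 states


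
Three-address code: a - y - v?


Break into single-operator statements:
t1 = a - y
t2 = t1 - v


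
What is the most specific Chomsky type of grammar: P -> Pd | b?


Left-linear: every RHS is a terminal or one nonterminal followed by a terminal
Classification: Type 3 (Regular)


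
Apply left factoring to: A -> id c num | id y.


Common prefix: 'id'
Factored: A -> id A', A' -> c num | y


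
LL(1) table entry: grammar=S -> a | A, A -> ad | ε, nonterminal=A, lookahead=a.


For [A, a]: 'a' ∈ FIRST(ad)
Entry: A -> ad


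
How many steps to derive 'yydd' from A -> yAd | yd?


Derivation: A => yAd => yydd
Steps: 2


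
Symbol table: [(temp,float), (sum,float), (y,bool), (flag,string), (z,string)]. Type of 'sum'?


Lookup 'sum' → type float


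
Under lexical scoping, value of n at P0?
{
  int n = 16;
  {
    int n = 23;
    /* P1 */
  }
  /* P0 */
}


n declared in the same block as P0
n = 16


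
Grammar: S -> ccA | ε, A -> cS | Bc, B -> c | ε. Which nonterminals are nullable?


A nonterminal is nullable iff some alternative derives ε (directly, or every symbol in it is nullable)
Nullable: {B, S}


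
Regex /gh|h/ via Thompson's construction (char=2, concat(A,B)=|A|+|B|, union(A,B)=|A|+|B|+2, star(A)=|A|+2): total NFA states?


Syntax tree has 3 char leaf(s), 1 union(s), 0 star(s)
chars contribute 3×2 = 6; each union adds +2; each star adds +2
Total: 6 + 2 + 0 = 8 states


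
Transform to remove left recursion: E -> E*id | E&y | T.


Left-recursive alternatives: E*id, E&y; non-recursive: T
Introduce E': E -> TE', E' -> *idE' | &yE' | ε


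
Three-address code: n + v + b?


Break into single-operator statements:
t1 = n + v
t2 = t1 + b


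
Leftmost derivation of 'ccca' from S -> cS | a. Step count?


Derivation: S => cS => ccS => cccS => ccca
Steps: 4


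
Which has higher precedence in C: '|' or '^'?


'^' is bitwise XOR (level 4); '|' is bitwise OR (level 3)
Higher level binds tighter
'^' has higher precedence than '|'


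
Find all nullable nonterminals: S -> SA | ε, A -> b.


A nonterminal is nullable iff some alternative derives ε (directly, or every symbol in it is nullable)
Nullable: {S}


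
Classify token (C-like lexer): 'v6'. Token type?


Pattern: letter/underscore followed by alphanumerics, not a keyword
Type: IDENTIFIER


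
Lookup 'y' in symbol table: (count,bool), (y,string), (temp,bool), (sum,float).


Lookup 'y' → type string


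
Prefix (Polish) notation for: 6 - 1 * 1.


'*' binds tighter: tree is (- 6 (* 1 1))
Prefix: - 6 * 1 1


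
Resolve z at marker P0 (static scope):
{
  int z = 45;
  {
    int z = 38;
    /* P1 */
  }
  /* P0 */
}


z declared in the same block as P0
z = 45


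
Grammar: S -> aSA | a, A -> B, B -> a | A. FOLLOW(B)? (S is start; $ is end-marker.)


$ ∈ FOLLOW(S). For each A -> αBβ: add FIRST(β)\{ε} to FOLLOW(B); if β nullable, add FOLLOW(A).
FOLLOW(B) = {$, a}


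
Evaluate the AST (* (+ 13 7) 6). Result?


Evaluate inner: (+ 13 7) = 20
Evaluate root: (* 20 6) = 120
Result: 120


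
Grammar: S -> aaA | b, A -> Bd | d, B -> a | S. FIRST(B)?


Per alternative of B: FIRST(a) = {a}; FIRST(S) = {a, b}
FIRST(B) = {a, b}


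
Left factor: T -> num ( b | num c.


Common prefix: 'num'
Factored: T -> num T', T' -> ( b | c


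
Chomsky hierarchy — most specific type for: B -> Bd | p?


Left-linear: every RHS is a terminal or one nonterminal followed by a terminal
Classification: Type 3 (Regular)


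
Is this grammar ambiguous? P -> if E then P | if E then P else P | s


dangling else: 'if E then if E then s else s' parses two ways
Ambiguous


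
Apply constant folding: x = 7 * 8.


7 * 8 = 56 at compile time
Optimized: x = 56


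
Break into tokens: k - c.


Scan left to right, longest-match per lexeme
Tokens: ID(k), OP(-), ID(c)


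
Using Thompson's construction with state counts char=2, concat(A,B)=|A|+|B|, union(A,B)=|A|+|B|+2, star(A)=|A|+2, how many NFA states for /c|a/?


Syntax tree has 2 char leaf(s), 1 union(s), 0 star(s)
chars contribute 2×2 = 4; each union adds +2; each star adds +2
Total: 4 + 2 + 0 = 6 states


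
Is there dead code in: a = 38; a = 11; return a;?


first assignment to a is overwritten before any read
Dead: 'a = 38'


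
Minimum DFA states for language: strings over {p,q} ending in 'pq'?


Track the longest suffix of input matching a prefix of 'pq': 3 classes (prefixes of length 0..2)
Minimal DFA: 3 states


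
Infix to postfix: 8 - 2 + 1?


Left to right (same or higher precedence on left)
Postfix: 8 2 - 1 +


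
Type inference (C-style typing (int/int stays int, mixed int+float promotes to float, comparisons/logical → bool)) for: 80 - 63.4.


Operand types: int - float
Rule: mixed int/float promotes to float; int/int stays int
Result type: float


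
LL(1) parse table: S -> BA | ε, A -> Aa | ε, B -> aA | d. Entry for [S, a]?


For [S, a]: 'a' ∈ FIRST(BA)
Entry: S -> BA


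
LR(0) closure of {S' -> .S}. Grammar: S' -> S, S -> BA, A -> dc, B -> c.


Start: S' -> .S
For each item with dot before a nonterminal B, add B -> .γ for every B-production
Closure: [S' -> .S, S -> .BA, B -> .c]


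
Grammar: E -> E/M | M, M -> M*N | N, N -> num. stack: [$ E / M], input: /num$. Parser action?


handle 'E/M' on top; lookahead ∈ FOLLOW(E) = {/, $}
Action: reduce (E -> E/M)


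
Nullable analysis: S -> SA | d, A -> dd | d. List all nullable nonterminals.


A nonterminal is nullable iff some alternative derives ε (directly, or every symbol in it is nullable)
Nullable: {}


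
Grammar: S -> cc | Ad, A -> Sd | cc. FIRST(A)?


Per alternative of A: FIRST(Sd) = {c}; FIRST(cc) = {c}
FIRST(A) = {c}


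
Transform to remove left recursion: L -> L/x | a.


Left-recursive alternatives: L/x; non-recursive: a
Introduce L': L -> aL', L' -> /xL' | ε


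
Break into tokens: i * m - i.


Scan left to right, longest-match per lexeme
Tokens: ID(i), OP(*), ID(m), OP(-), ID(i)


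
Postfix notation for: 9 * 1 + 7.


Left to right (same or higher precedence on left)
Postfix: 9 1 * 7 +


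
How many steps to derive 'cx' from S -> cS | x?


Derivation: S => cS => cx
Steps: 2


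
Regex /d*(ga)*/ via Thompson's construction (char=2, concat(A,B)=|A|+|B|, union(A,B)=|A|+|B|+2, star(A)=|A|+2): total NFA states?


Syntax tree has 3 char leaf(s), 0 union(s), 2 star(s)
chars contribute 3×2 = 6; each union adds +2; each star adds +2
Total: 6 + 0 + 4 = 10 states


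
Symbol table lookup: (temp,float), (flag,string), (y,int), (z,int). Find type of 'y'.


Lookup 'y' → type int


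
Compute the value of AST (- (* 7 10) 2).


Evaluate inner: (* 7 10) = 70
Evaluate root: (- 70 2) = 68
Result: 68


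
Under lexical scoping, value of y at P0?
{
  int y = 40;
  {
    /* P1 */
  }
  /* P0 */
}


y declared in the same block as P0
y = 40


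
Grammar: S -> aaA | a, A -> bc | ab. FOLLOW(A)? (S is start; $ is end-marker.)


$ ∈ FOLLOW(S). For each A -> αBβ: add FIRST(β)\{ε} to FOLLOW(B); if β nullable, add FOLLOW(A).
FOLLOW(A) = {$}


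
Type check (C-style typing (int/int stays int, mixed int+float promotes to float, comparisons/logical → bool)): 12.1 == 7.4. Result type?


Operand types: float == float
Rule: comparison yields bool
Result type: bool


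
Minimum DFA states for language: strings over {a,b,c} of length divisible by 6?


Track length mod 6: states 0..5, accept at 0
Minimal DFA: 6 states


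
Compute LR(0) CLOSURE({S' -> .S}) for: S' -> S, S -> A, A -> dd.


Start: S' -> .S
For each item with dot before a nonterminal B, add B -> .γ for every B-production
Closure: [S' -> .S, S -> .A, A -> .dd]


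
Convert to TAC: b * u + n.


Break into single-operator statements:
t1 = b * u
t2 = t1 + n


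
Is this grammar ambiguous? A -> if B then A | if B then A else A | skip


dangling else: 'if B then if B then skip else skip' parses two ways
Ambiguous


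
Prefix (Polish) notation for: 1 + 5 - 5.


left-to-right (same/higher precedence on left): tree is (- (+ 1 5) 5)
Prefix: - + 1 5 5


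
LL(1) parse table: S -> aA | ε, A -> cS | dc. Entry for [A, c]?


For [A, c]: 'c' ∈ FIRST(cS)
Entry: A -> cS


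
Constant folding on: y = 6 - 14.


6 - 14 = -8 at compile time
Optimized: y = -8


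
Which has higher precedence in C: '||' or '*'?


'*' is multiplicative (level 10); '||' is logical OR (level 1)
Higher level binds tighter
'*' has higher precedence than '||'


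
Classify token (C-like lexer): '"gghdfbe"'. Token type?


Pattern: double-quoted sequence
Type: STRING_LITERAL


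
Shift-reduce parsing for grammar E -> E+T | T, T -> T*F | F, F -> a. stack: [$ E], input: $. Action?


start symbol E on stack, input exhausted
Action: accept


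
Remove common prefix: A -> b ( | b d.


Common prefix: 'b'
Factored: A -> b A', A' -> ( | d


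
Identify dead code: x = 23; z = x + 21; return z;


x is read by z's definition; z is returned
No dead code


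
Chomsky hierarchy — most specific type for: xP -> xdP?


LHS has context (more than one symbol) and |LHS| ≤ |RHS|
Classification: Type 1 (Context-Sensitive)


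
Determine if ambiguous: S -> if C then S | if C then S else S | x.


dangling else: 'if C then if C then x else x' parses two ways
Ambiguous


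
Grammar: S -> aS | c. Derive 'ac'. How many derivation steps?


Derivation: S => aS => ac
Steps: 2


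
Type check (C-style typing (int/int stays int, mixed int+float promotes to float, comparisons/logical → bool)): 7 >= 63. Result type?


Operand types: int >= int
Rule: comparison yields bool
Result type: bool


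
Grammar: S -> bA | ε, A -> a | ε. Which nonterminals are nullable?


A nonterminal is nullable iff some alternative derives ε (directly, or every symbol in it is nullable)
Nullable: {A, S}


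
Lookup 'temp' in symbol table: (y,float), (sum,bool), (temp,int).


Lookup 'temp' → type int


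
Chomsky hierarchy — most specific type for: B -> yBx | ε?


Single nonterminal LHS, but y^n x^n is not regular
Classification: Type 2 (Context-Free)


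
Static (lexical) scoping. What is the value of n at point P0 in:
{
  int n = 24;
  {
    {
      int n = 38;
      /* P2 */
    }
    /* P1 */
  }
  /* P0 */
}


n declared in the same block as P0
n = 24


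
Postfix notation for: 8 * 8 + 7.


Left to right (same or higher precedence on left)
Postfix: 8 8 * 7 +


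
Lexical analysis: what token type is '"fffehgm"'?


Pattern: double-quoted sequence
Type: STRING_LITERAL


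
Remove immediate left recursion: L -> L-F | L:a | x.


Left-recursive alternatives: L-F, L:a; non-recursive: x
Introduce L': L -> xL', L' -> -FL' | :aL' | ε


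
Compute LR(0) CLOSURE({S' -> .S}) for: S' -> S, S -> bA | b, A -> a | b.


Start: S' -> .S
For each item with dot before a nonterminal B, add B -> .γ for every B-production
Closure: [S' -> .S, S -> .bA, S -> .b]


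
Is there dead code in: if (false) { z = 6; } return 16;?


condition is constant false, so the whole block is unreachable
Dead: 'if (false) { z = 6; }'


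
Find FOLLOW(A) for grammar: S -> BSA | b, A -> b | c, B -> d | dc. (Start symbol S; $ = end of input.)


$ ∈ FOLLOW(S). For each A -> αBβ: add FIRST(β)\{ε} to FOLLOW(B); if β nullable, add FOLLOW(A).
FOLLOW(A) = {$, b, c}


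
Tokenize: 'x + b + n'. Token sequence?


Scan left to right, longest-match per lexeme
Tokens: ID(x), OP(+), ID(b), OP(+), ID(n)


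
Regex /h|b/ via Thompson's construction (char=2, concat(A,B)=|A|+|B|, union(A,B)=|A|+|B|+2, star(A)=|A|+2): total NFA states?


Syntax tree has 2 char leaf(s), 1 union(s), 0 star(s)
chars contribute 2×2 = 4; each union adds +2; each star adds +2
Total: 4 + 2 + 0 = 6 states


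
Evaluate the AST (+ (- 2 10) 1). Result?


Evaluate inner: (- 2 10) = -8
Evaluate root: (+ -8 1) = -7
Result: -7
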